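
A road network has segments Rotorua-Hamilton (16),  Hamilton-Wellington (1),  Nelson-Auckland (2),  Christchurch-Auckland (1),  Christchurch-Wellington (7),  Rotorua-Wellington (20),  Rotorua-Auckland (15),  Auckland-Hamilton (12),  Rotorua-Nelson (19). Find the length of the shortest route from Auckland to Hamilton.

9

A few of the Auckland→Hamilton routes:
Auckland→Christchurch→Wellington→Hamilton: 1 + 7 + 1 = 9
Auckland→Hamilton: 12
Auckland→Rotorua→Wellington→Hamilton: 15 + 20 + 1 = 36
Auckland→Rotorua→Hamilton: 15 + 16 = 31
The minimum is 9 km.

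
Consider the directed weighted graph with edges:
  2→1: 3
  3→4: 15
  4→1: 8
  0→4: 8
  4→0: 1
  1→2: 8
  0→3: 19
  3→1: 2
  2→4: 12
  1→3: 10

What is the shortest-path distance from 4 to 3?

18

Routes from 4 to 3:
4-0-3: 1 + 19 = 20
4-1-3: 8 + 10 = 18
Shortest: 18.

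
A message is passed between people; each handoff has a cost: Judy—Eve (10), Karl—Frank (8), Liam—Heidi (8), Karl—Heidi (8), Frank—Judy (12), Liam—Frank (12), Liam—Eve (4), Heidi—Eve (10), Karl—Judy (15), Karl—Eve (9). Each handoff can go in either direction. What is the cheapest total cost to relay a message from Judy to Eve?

10

Checking several routes:
Judy-Frank-Liam-Eve: 12 + 12 + 4 = 28
Judy-Frank-Karl-Eve: 12 + 8 + 9 = 29
Judy-Karl-Heidi-Eve: 15 + 8 + 10 = 33
Judy-Karl-Eve: 15 + 9 = 24
Judy-Karl-Heidi-Liam-Eve: 15 + 8 + 8 + 4 = 35
Judy-Eve: 10
Shortest: 10.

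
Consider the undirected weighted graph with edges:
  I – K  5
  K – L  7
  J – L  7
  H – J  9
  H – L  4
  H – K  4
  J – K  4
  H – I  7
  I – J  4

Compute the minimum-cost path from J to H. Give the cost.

8

A few of the J→H routes:
J-L-H: 7 + 4 = 11
J-K-H: 4 + 4 = 8
J-H: 9
Shortest: 8.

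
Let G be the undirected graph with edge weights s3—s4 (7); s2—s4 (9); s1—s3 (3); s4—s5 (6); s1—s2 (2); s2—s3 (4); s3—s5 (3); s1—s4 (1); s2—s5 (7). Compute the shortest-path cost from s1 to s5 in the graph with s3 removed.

7

Routes from s1 to s5 avoiding s3:
s1-s2-s5: 2 + 7 = 9
s1-s4-s5: 1 + 6 = 7
s1-s2-s4-s5: 2 + 9 + 6 = 17
s1-s4-s2-s5: 1 + 9 + 7 = 17
The minimum is 7.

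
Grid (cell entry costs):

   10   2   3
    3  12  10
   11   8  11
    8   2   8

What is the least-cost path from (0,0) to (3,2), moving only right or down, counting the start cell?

42

One optimal route is (0,0)→(0,1)→(1,1)→(2,1)→(3,1)→(3,2).
Its cost is 10 + 2 + 12 + 8 + 2 + 8 = 42.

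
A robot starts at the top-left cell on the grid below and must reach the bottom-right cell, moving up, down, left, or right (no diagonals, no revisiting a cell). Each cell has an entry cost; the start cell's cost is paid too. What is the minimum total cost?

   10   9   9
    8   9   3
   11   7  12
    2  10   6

47

One optimal route is r0c0 r1c0 r2c0 r3c0 r3c1 r3c2.
Its cost is 10 + 8 + 11 + 2 + 10 + 6 = 47.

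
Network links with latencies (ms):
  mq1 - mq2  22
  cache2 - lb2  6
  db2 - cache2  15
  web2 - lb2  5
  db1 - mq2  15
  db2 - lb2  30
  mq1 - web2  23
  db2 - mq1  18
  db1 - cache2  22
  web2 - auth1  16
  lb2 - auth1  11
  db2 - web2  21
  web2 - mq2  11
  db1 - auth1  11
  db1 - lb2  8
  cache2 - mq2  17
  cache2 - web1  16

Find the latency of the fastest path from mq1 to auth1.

Checking several routes:
mq1-web2-auth1: 23 + 16 = 39
mq1-web2-lb2-db1-auth1: 23 + 5 + 8 + 11 = 47
mq1-web2-lb2-auth1: 23 + 5 + 11 = 39
mq1-mq2-db1-auth1: 22 + 15 + 11 = 48
Best route has total 39 ms.

39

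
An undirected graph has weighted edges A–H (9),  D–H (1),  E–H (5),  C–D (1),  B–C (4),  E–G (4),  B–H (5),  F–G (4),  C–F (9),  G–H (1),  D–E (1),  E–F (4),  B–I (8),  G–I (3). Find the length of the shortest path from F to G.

Checking several routes:
F -> E -> D -> H -> G: 4 + 1 + 1 + 1 = 7
F -> E -> H -> G: 4 + 5 + 1 = 10
F -> G: 4
F -> E -> G: 4 + 4 = 8
The minimum is 4.

4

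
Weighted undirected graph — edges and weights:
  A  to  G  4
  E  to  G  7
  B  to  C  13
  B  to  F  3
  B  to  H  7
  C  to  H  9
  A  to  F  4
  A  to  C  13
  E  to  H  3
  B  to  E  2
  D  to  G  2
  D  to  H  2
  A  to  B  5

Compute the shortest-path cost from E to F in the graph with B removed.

Paths from E to F avoiding B:
E - G - A - F: 7 + 4 + 4 = 15
E - H - C - A - F: 3 + 9 + 13 + 4 = 29
E - G - D - H - C - A - F: 7 + 2 + 2 + 9 + 13 + 4 = 37
E - H - D - G - A - F: 3 + 2 + 2 + 4 + 4 = 15
The minimum is 15.

15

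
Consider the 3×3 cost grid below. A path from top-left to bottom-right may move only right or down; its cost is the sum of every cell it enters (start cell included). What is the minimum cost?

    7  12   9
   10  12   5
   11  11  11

Best path: r0c0→r0c1→r0c2→r1c2→r2c2
Cost: 7 + 12 + 9 + 5 + 11 = 44

44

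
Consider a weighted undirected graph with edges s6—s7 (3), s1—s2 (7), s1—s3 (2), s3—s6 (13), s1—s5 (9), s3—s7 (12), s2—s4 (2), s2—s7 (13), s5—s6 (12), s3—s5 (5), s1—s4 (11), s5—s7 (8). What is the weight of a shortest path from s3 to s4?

Some routes from s3 to s4:
s3 -> s5 -> s1 -> s2 -> s4: 5 + 9 + 7 + 2 = 23
s3 -> s1 -> s2 -> s4: 2 + 7 + 2 = 11
s3 -> s1 -> s4: 2 + 11 = 13
Best route has total 11.

11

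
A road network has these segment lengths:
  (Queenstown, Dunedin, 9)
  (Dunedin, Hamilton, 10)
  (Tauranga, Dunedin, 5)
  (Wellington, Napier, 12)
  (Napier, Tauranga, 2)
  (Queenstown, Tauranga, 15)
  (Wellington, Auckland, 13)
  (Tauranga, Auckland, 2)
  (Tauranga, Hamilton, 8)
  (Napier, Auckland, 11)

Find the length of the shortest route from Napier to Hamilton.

10

Comparing a few candidate routes:
Napier - Wellington - Auckland - Tauranga - Hamilton: 12 + 13 + 2 + 8 = 35
Napier - Auckland - Tauranga - Dunedin - Hamilton: 11 + 2 + 5 + 10 = 28
Napier - Tauranga - Hamilton: 2 + 8 = 10
Napier - Auckland - Tauranga - Hamilton: 11 + 2 + 8 = 21
Napier - Tauranga - Dunedin - Hamilton: 2 + 5 + 10 = 17
Best route has total 10.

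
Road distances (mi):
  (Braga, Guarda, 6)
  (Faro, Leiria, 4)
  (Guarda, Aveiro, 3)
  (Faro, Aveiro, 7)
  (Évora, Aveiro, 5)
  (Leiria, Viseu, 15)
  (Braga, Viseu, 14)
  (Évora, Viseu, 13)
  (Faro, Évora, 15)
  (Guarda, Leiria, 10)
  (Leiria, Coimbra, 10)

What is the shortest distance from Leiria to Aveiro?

Checking several routes:
Leiria - Faro - Aveiro: 4 + 7 = 11
Leiria - Faro - Évora - Aveiro: 4 + 15 + 5 = 24
Leiria - Guarda - Aveiro: 10 + 3 = 13
Leiria - Viseu - Évora - Aveiro: 15 + 13 + 5 = 33
Shortest: 11 mi.

11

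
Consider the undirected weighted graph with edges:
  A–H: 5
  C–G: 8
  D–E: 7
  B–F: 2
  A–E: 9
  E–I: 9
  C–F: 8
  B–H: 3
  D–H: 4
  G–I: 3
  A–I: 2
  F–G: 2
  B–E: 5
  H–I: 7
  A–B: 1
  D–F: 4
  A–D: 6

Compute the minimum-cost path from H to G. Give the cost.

7

Some routes from H to G:
H-A-I-G: 5 + 2 + 3 = 10
H-B-F-G: 3 + 2 + 2 = 7
H-A-B-F-G: 5 + 1 + 2 + 2 = 10
H-B-A-I-G: 3 + 1 + 2 + 3 = 9
Shortest: 7.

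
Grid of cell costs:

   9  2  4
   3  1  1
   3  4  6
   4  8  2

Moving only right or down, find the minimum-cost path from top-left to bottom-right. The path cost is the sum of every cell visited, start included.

One optimal route is [0,0] → [0,1] → [1,1] → [1,2] → [2,2] → [3,2].
Its cost is 9 + 2 + 1 + 1 + 6 + 2 = 21.
(Top row then right column would cost 24.)

21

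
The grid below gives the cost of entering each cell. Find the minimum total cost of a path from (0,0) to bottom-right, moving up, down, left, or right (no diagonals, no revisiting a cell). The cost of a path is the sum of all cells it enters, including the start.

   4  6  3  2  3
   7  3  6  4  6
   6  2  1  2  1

Best path: [0,0] [0,1] [1,1] [2,1] [2,2] [2,3] [2,4]
Cost: 4 + 6 + 3 + 2 + 1 + 2 + 1 = 19

19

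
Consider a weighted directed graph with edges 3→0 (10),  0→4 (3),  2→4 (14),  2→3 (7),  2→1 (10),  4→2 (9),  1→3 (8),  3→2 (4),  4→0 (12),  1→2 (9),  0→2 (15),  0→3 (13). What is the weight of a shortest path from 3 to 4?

13

Routes from 3 to 4:
3 - 2 - 4: 4 + 14 = 18
3 - 0 - 4: 10 + 3 = 13
3 - 0 - 2 - 4: 10 + 15 + 14 = 39
The minimum is 13.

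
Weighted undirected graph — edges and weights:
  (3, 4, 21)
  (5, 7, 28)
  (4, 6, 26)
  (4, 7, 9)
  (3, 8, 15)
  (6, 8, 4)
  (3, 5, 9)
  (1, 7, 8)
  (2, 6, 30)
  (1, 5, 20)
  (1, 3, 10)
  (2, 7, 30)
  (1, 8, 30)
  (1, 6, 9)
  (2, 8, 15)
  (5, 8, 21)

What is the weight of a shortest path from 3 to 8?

Some routes from 3 to 8:
3-1-6-8: 10 + 9 + 4 = 23
3-1-8: 10 + 30 = 40
3-5-8: 9 + 21 = 30
3-8: 15
3-5-1-6-8: 9 + 20 + 9 + 4 = 42
Shortest: 15.

15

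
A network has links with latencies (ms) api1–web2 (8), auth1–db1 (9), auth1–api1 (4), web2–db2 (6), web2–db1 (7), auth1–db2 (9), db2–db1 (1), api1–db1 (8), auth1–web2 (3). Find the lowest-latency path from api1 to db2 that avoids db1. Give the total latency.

Candidate routes:
api1 -> web2 -> db2: 8 + 6 = 14
api1 -> auth1 -> db2: 4 + 9 = 13
api1 -> web2 -> auth1 -> db2: 8 + 3 + 9 = 20
api1 -> auth1 -> web2 -> db2: 4 + 3 + 6 = 13
Best route has total 13 ms.

13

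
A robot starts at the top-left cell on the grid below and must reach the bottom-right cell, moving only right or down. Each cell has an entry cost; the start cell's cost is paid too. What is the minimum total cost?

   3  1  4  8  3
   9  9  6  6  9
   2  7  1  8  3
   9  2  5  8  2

One optimal route is [0,0] -> [0,1] -> [0,2] -> [1,2] -> [2,2] -> [2,3] -> [2,4] -> [3,4].
Its cost is 3 + 1 + 4 + 6 + 1 + 8 + 3 + 2 = 28.
For comparison, the top-then-right route costs 33.

28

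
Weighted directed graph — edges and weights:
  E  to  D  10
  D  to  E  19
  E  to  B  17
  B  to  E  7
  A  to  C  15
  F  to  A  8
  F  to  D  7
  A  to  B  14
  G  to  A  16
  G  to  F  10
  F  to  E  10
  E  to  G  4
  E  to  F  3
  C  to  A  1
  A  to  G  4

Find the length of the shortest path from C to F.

15

Candidate routes:
C→A→G→F: 1 + 4 + 10 = 15
C→A→B→E→G→F: 1 + 14 + 7 + 4 + 10 = 36
C→A→B→E→F: 1 + 14 + 7 + 3 = 25
Shortest: 15.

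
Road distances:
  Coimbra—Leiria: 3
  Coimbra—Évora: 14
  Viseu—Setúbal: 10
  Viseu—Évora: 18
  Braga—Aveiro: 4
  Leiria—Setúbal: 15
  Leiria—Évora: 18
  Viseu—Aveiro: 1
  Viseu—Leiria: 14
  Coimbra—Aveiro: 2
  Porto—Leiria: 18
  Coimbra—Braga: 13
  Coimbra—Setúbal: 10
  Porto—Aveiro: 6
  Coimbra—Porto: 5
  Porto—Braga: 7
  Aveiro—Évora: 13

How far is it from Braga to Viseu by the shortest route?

A few of the Braga→Viseu routes:
Braga-Aveiro-Viseu: 4 + 1 = 5
Braga-Porto-Aveiro-Viseu: 7 + 6 + 1 = 14
Braga-Coimbra-Aveiro-Viseu: 13 + 2 + 1 = 16
Braga-Porto-Coimbra-Aveiro-Viseu: 7 + 5 + 2 + 1 = 15
The minimum is 5.

5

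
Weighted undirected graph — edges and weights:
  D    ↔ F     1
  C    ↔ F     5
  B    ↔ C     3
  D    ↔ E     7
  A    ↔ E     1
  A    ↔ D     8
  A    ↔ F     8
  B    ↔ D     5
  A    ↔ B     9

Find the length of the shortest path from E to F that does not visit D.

Candidate routes:
E - A - F: 1 + 8 = 9
E - A - B - C - F: 1 + 9 + 3 + 5 = 18
Best route has total 9.

9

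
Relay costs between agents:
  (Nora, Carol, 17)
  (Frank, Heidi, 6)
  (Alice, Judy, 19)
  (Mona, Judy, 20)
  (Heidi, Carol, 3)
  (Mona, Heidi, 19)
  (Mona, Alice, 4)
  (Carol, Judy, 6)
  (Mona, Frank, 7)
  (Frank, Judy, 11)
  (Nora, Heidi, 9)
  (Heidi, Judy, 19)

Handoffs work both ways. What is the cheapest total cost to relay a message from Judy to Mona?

Some routes from Judy to Mona:
Judy -> Frank -> Mona: 11 + 7 = 18
Judy -> Mona: 20
Judy -> Carol -> Heidi -> Frank -> Mona: 6 + 3 + 6 + 7 = 22
Best route has total 18.

18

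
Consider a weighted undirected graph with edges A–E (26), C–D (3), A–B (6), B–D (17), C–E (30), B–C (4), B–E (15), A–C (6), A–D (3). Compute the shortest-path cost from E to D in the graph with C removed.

24

Comparing a few candidate routes:
E - A - D: 26 + 3 = 29
E - B - A - D: 15 + 6 + 3 = 24
E - B - D: 15 + 17 = 32
Best route has total 24.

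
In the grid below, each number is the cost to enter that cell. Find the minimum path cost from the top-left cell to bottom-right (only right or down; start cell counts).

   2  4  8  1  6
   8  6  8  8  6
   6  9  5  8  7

One optimal route is (0,0) → (0,1) → (0,2) → (0,3) → (0,4) → (1,4) → (2,4).
Its cost is 2 + 4 + 8 + 1 + 6 + 6 + 7 = 34.

34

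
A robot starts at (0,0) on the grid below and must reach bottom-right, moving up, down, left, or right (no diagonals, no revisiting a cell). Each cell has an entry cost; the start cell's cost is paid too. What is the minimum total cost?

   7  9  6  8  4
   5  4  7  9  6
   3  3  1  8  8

Cheapest: r0c0 -> r1c0 -> r2c0 -> r2c1 -> r2c2 -> r2c3 -> r2c4
  7 + 5 + 3 + 3 + 1 + 8 + 8 = 35

35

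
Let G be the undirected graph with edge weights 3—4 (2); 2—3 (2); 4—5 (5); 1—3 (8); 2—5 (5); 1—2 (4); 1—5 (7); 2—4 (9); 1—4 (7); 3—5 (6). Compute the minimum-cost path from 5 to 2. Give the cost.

A few of the 5→2 routes:
5-3-2: 6 + 2 = 8
5-4-3-2: 5 + 2 + 2 = 9
5-2: 5
5-1-2: 7 + 4 = 11
Best route has total 5.

5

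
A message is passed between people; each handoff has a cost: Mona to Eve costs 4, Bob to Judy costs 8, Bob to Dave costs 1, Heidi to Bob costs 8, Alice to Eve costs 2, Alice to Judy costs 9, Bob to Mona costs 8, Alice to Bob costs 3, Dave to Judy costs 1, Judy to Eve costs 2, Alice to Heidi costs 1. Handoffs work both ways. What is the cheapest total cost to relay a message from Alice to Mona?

6

Comparing a few candidate routes:
Alice - Judy - Eve - Mona: 9 + 2 + 4 = 15
Alice - Eve - Mona: 2 + 4 = 6
Alice - Bob - Mona: 3 + 8 = 11
Alice - Bob - Dave - Judy - Eve - Mona: 3 + 1 + 1 + 2 + 4 = 11
Alice - Eve - Judy - Dave - Bob - Mona: 2 + 2 + 1 + 1 + 8 = 14
The minimum is 6.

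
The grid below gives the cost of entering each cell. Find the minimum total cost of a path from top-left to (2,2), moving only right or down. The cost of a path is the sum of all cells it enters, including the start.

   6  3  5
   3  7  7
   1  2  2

14

One optimal route is r0c0 r1c0 r2c0 r2c1 r2c2.
Its cost is 6 + 3 + 1 + 2 + 2 = 14.
For comparison, the top-then-right route costs 23.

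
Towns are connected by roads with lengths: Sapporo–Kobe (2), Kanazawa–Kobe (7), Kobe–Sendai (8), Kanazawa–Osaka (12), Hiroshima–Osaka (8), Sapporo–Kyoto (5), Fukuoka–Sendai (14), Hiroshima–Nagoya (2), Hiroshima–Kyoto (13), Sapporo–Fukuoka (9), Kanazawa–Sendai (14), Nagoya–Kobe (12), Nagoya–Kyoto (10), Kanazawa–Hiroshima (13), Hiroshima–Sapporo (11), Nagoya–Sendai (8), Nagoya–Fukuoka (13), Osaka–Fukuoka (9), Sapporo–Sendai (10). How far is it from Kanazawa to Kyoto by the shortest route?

14

A few of the Kanazawa→Kyoto routes:
Kanazawa→Hiroshima→Nagoya→Kyoto: 13 + 2 + 10 = 25
Kanazawa→Hiroshima→Kyoto: 13 + 13 = 26
Kanazawa→Kobe→Sapporo→Kyoto: 7 + 2 + 5 = 14
Shortest: 14.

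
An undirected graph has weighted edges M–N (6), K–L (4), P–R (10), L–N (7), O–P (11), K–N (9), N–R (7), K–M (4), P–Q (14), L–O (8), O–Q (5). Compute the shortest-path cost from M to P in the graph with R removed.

27

A few of the M→P routes:
M-K-N-L-O-P: 4 + 9 + 7 + 8 + 11 = 39
M-N-L-O-P: 6 + 7 + 8 + 11 = 32
M-K-L-O-P: 4 + 4 + 8 + 11 = 27
M-K-L-O-Q-P: 4 + 4 + 8 + 5 + 14 = 35
M-N-K-L-O-P: 6 + 9 + 4 + 8 + 11 = 38
Shortest: 27.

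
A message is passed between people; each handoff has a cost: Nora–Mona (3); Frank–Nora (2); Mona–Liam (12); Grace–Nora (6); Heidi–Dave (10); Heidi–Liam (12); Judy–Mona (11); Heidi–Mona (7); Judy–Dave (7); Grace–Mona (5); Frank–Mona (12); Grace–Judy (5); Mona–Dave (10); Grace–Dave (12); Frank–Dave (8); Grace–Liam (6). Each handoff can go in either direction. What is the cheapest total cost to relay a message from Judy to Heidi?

17

Checking several routes:
Judy → Grace → Liam → Heidi: 5 + 6 + 12 = 23
Judy → Dave → Heidi: 7 + 10 = 17
Judy → Grace → Mona → Heidi: 5 + 5 + 7 = 17
Judy → Mona → Heidi: 11 + 7 = 18
Judy → Grace → Nora → Mona → Heidi: 5 + 6 + 3 + 7 = 21
Best route has total 17.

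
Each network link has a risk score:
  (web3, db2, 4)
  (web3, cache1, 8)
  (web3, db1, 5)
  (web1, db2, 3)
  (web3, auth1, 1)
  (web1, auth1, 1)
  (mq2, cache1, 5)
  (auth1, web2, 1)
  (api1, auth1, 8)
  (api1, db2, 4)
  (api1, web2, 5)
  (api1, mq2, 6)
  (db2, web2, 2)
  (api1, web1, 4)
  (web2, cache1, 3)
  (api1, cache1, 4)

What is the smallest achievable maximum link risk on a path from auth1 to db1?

A few of the auth1→db1 routes:
auth1→web2→api1→db2→web3→db1: max(1, 5, 4, 4, 5) = 5
auth1→web2→db2→web3→db1: max(1, 2, 4, 5) = 5
auth1→web2→api1→web1→db2→web3→db1: max(1, 5, 4, 3, 4, 5) = 5
The minimum achievable maximum is 5.

5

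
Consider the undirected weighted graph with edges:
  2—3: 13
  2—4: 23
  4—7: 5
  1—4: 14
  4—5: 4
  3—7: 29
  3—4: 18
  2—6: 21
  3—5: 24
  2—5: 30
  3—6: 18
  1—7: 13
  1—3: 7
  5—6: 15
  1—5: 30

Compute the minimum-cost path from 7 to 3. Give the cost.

20

A few of the 7→3 routes:
7 -> 4 -> 3: 5 + 18 = 23
7 -> 4 -> 1 -> 3: 5 + 14 + 7 = 26
7 -> 1 -> 3: 13 + 7 = 20
7 -> 4 -> 5 -> 3: 5 + 4 + 24 = 33
7 -> 3: 29
Shortest: 20.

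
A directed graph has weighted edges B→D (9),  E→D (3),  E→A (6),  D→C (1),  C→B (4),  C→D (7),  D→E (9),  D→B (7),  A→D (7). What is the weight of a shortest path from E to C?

Routes from E to C:
E→D→C: 3 + 1 = 4
E→A→D→C: 6 + 7 + 1 = 14
Best route has total 4.

4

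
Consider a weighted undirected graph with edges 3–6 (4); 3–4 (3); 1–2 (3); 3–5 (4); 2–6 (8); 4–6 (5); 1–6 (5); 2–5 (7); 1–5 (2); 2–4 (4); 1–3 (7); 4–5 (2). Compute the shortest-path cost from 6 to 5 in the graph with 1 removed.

Some routes from 6 to 5 avoiding 1:
6 -> 4 -> 3 -> 5: 5 + 3 + 4 = 12
6 -> 3 -> 4 -> 5: 4 + 3 + 2 = 9
6 -> 3 -> 5: 4 + 4 = 8
6 -> 4 -> 5: 5 + 2 = 7
Best route has total 7.

7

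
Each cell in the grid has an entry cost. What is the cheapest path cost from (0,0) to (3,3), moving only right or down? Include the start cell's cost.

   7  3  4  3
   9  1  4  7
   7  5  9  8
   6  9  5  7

36

One optimal route is [0,0] [0,1] [1,1] [1,2] [2,2] [3,2] [3,3].
Its cost is 7 + 3 + 1 + 4 + 9 + 5 + 7 = 36.
For comparison, the top-then-right route costs 39.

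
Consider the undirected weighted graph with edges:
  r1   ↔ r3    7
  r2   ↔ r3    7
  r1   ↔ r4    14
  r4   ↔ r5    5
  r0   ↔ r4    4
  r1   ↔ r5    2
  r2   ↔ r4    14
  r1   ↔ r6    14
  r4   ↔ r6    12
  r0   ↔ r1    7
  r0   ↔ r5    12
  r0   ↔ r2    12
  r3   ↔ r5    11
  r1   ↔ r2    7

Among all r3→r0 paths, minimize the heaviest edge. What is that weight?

A few of the r3→r0 routes:
r3→r1→r0: max(7, 7) = 7
r3→r5→r4→r0: max(11, 5, 4) = 11
r3→r5→r1→r0: max(11, 2, 7) = 11
r3→r2→r1→r5→r4→r0: max(7, 7, 2, 5, 4) = 7
r3→r2→r1→r0: max(7, 7, 7) = 7
r3→r1→r5→r4→r0: max(7, 2, 5, 4) = 7
Best route has worst link 7.

7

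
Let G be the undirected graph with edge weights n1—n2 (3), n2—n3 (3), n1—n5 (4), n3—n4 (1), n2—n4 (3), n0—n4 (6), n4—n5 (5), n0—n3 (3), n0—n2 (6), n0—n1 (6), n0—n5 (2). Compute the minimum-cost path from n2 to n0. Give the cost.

Checking several routes:
n2 - n0: 6
n2 - n4 - n3 - n0: 3 + 1 + 3 = 7
n2 - n4 - n0: 3 + 6 = 9
n2 - n3 - n0: 3 + 3 = 6
The minimum is 6.

6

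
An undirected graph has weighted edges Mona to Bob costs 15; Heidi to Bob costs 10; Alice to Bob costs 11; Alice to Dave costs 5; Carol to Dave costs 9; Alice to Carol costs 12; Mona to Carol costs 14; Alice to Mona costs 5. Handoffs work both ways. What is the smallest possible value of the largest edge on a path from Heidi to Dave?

11

A few of the Heidi→Dave routes:
Heidi → Bob → Alice → Dave: max(10, 11, 5) = 11
Heidi → Bob → Alice → Carol → Dave: max(10, 11, 12, 9) = 12
Heidi → Bob → Mona → Carol → Dave: max(10, 15, 14, 9) = 15
Heidi → Bob → Alice → Mona → Carol → Dave: max(10, 11, 5, 14, 9) = 14
The minimum achievable maximum is 11.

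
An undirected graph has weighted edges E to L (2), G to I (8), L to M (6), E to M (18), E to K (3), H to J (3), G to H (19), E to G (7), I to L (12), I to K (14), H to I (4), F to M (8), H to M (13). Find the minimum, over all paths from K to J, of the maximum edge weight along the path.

A few of the K→J routes:
K → E → L → I → H → J: max(3, 2, 12, 4, 3) = 12
K → E → L → M → H → J: max(3, 2, 6, 13, 3) = 13
K → E → G → I → H → J: max(3, 7, 8, 4, 3) = 8
The minimum achievable maximum is 8.

8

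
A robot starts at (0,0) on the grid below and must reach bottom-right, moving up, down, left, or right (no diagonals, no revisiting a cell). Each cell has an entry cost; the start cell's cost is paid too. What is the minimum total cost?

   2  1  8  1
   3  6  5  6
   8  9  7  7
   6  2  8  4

29

Take [0,0] [0,1] [0,2] [0,3] [1,3] [2,3] [3,3] for a total of 2 + 1 + 8 + 1 + 6 + 7 + 4 = 29.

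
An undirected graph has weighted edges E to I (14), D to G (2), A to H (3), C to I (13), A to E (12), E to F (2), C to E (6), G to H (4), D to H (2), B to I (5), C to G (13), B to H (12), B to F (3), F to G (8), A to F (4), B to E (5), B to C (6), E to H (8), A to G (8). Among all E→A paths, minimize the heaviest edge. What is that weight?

Some routes from E to A:
E -> H -> G -> A: max(8, 4, 8) = 8
E -> H -> G -> F -> A: max(8, 4, 8, 4) = 8
E -> C -> B -> F -> A: max(6, 6, 3, 4) = 6
E -> F -> A: max(2, 4) = 4
E -> B -> F -> A: max(5, 3, 4) = 5
The minimum achievable maximum is 4.

4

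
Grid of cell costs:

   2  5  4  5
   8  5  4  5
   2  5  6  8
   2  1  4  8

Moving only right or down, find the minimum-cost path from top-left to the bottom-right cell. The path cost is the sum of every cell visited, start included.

Best path: (0,0) (1,0) (2,0) (3,0) (3,1) (3,2) (3,3)
Cost: 2 + 8 + 2 + 2 + 1 + 4 + 8 = 27
(Top row then right column would cost 37.)

27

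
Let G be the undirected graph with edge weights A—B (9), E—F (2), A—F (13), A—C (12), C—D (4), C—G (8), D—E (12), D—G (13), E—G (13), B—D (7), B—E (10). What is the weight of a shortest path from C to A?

12

Some routes from C to A:
C - D - B - E - F - A: 4 + 7 + 10 + 2 + 13 = 36
C - D - E - B - A: 4 + 12 + 10 + 9 = 35
C - D - E - F - A: 4 + 12 + 2 + 13 = 31
C - A: 12
C - D - B - A: 4 + 7 + 9 = 20
Shortest: 12.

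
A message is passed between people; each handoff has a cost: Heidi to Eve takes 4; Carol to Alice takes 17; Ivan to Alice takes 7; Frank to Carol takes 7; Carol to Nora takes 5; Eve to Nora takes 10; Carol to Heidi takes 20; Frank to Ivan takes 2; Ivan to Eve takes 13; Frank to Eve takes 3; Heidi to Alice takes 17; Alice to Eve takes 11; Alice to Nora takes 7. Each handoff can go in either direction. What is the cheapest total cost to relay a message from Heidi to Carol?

14

Comparing a few candidate routes:
Heidi→Eve→Nora→Carol: 4 + 10 + 5 = 19
Heidi→Eve→Frank→Carol: 4 + 3 + 7 = 14
Heidi→Eve→Ivan→Frank→Carol: 4 + 13 + 2 + 7 = 26
Heidi→Carol: 20
Best route has total 14.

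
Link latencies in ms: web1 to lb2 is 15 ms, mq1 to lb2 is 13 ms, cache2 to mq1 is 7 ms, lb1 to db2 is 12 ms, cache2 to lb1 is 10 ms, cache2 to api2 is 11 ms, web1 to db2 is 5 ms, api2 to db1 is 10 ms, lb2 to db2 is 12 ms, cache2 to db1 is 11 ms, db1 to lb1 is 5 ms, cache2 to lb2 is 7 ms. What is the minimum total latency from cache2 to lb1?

A few of the cache2→lb1 routes:
cache2 -> lb1: 10
cache2 -> db1 -> lb1: 11 + 5 = 16
cache2 -> api2 -> db1 -> lb1: 11 + 10 + 5 = 26
Best route has total 10 ms.

10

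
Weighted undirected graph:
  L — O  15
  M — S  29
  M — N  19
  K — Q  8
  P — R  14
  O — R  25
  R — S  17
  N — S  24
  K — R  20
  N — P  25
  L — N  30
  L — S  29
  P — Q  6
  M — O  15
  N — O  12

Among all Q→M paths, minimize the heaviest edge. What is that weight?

24

A few of the Q→M routes:
Q -> K -> R -> S -> N -> O -> M: max(8, 20, 17, 24, 12, 15) = 24
Q -> P -> R -> S -> N -> O -> M: max(6, 14, 17, 24, 12, 15) = 24
Q -> P -> R -> S -> N -> M: max(6, 14, 17, 24, 19) = 24
Q -> K -> R -> S -> N -> M: max(8, 20, 17, 24, 19) = 24
Q -> K -> R -> O -> N -> M: max(8, 20, 25, 12, 19) = 25
Q -> K -> R -> O -> M: max(8, 20, 25, 15) = 25
Best route has worst link 24.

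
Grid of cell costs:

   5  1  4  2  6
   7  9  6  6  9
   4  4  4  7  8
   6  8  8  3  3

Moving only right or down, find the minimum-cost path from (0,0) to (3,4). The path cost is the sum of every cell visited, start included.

Best path: [0,0]→[0,1]→[0,2]→[0,3]→[1,3]→[2,3]→[3,3]→[3,4]
Cost: 5 + 1 + 4 + 2 + 6 + 7 + 3 + 3 = 31
(Top row then right column would cost 38.)

31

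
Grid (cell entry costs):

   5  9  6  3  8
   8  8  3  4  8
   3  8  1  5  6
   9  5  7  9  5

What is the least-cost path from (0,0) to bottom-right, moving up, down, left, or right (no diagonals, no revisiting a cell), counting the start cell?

40

Path [0,0] [0,1] [0,2] [1,2] [2,2] [2,3] [2,4] [3,4]: 5 + 9 + 6 + 3 + 1 + 5 + 6 + 5 = 40.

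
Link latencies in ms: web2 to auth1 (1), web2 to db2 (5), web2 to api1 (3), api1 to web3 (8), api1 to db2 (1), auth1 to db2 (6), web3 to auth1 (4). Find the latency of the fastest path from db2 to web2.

Some routes from db2 to web2:
db2 - web2: 5
db2 - api1 - web2: 1 + 3 = 4
db2 - auth1 - web2: 6 + 1 = 7
Shortest: 4 ms.

4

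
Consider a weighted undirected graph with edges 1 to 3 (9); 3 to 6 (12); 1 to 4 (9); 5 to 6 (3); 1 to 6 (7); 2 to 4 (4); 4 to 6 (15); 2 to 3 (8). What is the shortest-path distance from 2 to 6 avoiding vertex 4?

20

Paths from 2 to 6 avoiding 4:
2-3-6: 8 + 12 = 20
2-3-1-6: 8 + 9 + 7 = 24
The minimum is 20.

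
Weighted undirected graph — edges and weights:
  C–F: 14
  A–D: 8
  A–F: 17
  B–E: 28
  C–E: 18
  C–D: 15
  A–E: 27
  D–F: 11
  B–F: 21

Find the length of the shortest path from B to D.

Checking several routes:
B → F → A → D: 21 + 17 + 8 = 46
B → F → D: 21 + 11 = 32
B → F → C → D: 21 + 14 + 15 = 50
The minimum is 32.

32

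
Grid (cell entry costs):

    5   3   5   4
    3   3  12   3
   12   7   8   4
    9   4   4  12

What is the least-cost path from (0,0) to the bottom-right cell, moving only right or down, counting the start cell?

36

One optimal route is r0c0 -> r0c1 -> r0c2 -> r0c3 -> r1c3 -> r2c3 -> r3c3.
Its cost is 5 + 3 + 5 + 4 + 3 + 4 + 12 = 36.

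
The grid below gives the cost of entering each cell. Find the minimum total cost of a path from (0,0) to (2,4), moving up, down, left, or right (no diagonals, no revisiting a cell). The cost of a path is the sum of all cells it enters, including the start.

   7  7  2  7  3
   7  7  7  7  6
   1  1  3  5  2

One optimal route is [0,0] [1,0] [2,0] [2,1] [2,2] [2,3] [2,4].
Its cost is 7 + 7 + 1 + 1 + 3 + 5 + 2 = 26.

26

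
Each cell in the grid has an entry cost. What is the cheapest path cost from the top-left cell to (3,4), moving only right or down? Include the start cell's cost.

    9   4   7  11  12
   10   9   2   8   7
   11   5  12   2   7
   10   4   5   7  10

49

Best path: r0c0 → r0c1 → r0c2 → r1c2 → r1c3 → r2c3 → r2c4 → r3c4
Cost: 9 + 4 + 7 + 2 + 8 + 2 + 7 + 10 = 49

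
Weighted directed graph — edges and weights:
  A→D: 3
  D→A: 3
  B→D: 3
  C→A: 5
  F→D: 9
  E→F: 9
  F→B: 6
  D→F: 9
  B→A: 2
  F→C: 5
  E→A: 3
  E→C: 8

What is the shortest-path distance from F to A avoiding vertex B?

Routes from F to A avoiding B:
F → D → A: 9 + 3 = 12
F → C → A: 5 + 5 = 10
Best route has total 10.

10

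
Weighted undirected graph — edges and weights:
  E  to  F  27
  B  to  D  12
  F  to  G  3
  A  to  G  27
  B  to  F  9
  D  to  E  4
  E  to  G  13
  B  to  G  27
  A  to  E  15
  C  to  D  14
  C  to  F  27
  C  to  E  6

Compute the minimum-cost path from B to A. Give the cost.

31

A few of the B→A routes:
B → D → E → A: 12 + 4 + 15 = 31
B → D → C → E → A: 12 + 14 + 6 + 15 = 47
B → F → G → E → A: 9 + 3 + 13 + 15 = 40
B → F → G → A: 9 + 3 + 27 = 39
Best route has total 31.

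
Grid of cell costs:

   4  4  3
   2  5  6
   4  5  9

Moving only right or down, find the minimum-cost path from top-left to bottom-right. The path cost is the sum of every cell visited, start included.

24

Path [0,0] → [1,0] → [2,0] → [2,1] → [2,2]: 4 + 2 + 4 + 5 + 9 = 24.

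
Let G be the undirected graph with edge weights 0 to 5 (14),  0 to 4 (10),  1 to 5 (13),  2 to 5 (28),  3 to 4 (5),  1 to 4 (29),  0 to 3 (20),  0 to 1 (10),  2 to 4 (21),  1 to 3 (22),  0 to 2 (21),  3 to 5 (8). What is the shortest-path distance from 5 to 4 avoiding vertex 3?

A few of the 5→4 routes:
5 → 2 → 4: 28 + 21 = 49
5 → 1 → 0 → 4: 13 + 10 + 10 = 33
5 → 0 → 4: 14 + 10 = 24
5 → 0 → 1 → 4: 14 + 10 + 29 = 53
5 → 1 → 4: 13 + 29 = 42
Shortest: 24.

24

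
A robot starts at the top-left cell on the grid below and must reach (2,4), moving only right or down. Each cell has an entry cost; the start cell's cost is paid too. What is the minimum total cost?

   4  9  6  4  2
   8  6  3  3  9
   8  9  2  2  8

Best path: r0c0 r1c0 r1c1 r1c2 r2c2 r2c3 r2c4
Cost: 4 + 8 + 6 + 3 + 2 + 2 + 8 = 33

33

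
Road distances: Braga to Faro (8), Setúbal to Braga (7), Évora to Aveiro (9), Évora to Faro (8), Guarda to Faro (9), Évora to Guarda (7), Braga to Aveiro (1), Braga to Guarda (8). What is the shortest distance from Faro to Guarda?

Paths from Faro to Guarda:
Faro→Évora→Aveiro→Braga→Guarda: 8 + 9 + 1 + 8 = 26
Faro→Guarda: 9
Faro→Braga→Aveiro→Évora→Guarda: 8 + 1 + 9 + 7 = 25
Faro→Braga→Guarda: 8 + 8 = 16
Faro→Évora→Guarda: 8 + 7 = 15
The minimum is 9.

9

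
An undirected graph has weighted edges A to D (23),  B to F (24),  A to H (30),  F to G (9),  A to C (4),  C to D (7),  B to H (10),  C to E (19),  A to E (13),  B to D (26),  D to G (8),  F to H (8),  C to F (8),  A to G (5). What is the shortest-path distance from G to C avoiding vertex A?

Some routes from G to C avoiding A:
G -> D -> B -> H -> F -> C: 8 + 26 + 10 + 8 + 8 = 60
G -> D -> C: 8 + 7 = 15
G -> F -> H -> B -> D -> C: 9 + 8 + 10 + 26 + 7 = 60
G -> F -> C: 9 + 8 = 17
Shortest: 15.

15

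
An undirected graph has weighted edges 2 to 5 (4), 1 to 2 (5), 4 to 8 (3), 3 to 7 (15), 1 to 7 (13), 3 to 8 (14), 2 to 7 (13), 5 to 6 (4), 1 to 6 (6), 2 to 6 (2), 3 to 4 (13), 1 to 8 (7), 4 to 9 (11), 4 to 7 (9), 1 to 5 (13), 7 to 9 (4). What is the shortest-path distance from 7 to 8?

12

A few of the 7→8 routes:
7 - 9 - 4 - 8: 4 + 11 + 3 = 18
7 - 4 - 8: 9 + 3 = 12
7 - 1 - 8: 13 + 7 = 20
7 - 2 - 1 - 8: 13 + 5 + 7 = 25
7 - 2 - 6 - 1 - 8: 13 + 2 + 6 + 7 = 28
The minimum is 12.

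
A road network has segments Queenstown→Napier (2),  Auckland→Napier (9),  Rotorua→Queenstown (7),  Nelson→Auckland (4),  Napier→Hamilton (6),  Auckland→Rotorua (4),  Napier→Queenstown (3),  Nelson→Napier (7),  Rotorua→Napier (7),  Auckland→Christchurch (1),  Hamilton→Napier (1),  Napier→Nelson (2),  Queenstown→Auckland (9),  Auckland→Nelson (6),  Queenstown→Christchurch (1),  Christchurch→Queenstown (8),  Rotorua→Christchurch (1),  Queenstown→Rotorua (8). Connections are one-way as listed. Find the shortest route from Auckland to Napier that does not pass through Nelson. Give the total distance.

9

Routes from Auckland to Napier avoiding Nelson:
Auckland-Rotorua-Christchurch-Queenstown-Napier: 4 + 1 + 8 + 2 = 15
Auckland-Christchurch-Queenstown-Rotorua-Napier: 1 + 8 + 8 + 7 = 24
Auckland-Napier: 9
Auckland-Christchurch-Queenstown-Napier: 1 + 8 + 2 = 11
Auckland-Rotorua-Queenstown-Napier: 4 + 7 + 2 = 13
Auckland-Rotorua-Napier: 4 + 7 = 11
Best route has total 9 mi.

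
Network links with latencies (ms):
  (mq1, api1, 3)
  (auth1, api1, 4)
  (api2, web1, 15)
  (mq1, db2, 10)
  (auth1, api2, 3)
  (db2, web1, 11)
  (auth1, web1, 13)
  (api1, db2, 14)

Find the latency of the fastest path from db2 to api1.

Paths from db2 to api1:
db2 - web1 - api2 - auth1 - api1: 11 + 15 + 3 + 4 = 33
db2 - mq1 - api1: 10 + 3 = 13
db2 - web1 - auth1 - api1: 11 + 13 + 4 = 28
db2 - api1: 14
The minimum is 13 ms.

13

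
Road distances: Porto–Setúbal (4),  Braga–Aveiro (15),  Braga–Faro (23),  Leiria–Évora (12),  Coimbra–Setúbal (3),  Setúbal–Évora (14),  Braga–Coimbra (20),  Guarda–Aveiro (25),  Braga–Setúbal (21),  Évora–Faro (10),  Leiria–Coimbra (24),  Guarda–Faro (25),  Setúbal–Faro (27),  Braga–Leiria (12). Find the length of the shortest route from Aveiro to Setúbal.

Comparing a few candidate routes:
Aveiro-Braga-Setúbal: 15 + 21 = 36
Aveiro-Braga-Leiria-Évora-Setúbal: 15 + 12 + 12 + 14 = 53
Aveiro-Braga-Leiria-Coimbra-Setúbal: 15 + 12 + 24 + 3 = 54
Aveiro-Braga-Coimbra-Setúbal: 15 + 20 + 3 = 38
Aveiro-Braga-Faro-Évora-Setúbal: 15 + 23 + 10 + 14 = 62
The minimum is 36.

36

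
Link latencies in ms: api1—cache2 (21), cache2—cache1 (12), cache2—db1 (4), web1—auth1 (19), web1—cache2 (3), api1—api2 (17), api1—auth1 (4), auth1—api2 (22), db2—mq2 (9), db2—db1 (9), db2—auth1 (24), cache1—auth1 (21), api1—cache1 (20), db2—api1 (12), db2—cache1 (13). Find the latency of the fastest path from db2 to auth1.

16

Some routes from db2 to auth1:
db2-db1-cache2-web1-auth1: 9 + 4 + 3 + 19 = 35
db2-api1-auth1: 12 + 4 = 16
db2-cache1-auth1: 13 + 21 = 34
db2-auth1: 24
Shortest: 16 ms.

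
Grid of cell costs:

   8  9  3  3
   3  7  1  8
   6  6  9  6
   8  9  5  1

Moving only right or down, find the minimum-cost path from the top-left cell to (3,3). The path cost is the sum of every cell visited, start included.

34

One optimal route is (0,0) → (1,0) → (1,1) → (1,2) → (1,3) → (2,3) → (3,3).
Its cost is 8 + 3 + 7 + 1 + 8 + 6 + 1 = 34.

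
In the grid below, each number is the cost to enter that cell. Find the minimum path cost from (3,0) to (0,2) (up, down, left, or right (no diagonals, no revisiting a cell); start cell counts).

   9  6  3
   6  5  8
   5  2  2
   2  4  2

21

Best path: [3,0]→[3,1]→[2,1]→[2,2]→[1,2]→[0,2]
Cost: 2 + 4 + 2 + 2 + 8 + 3 = 21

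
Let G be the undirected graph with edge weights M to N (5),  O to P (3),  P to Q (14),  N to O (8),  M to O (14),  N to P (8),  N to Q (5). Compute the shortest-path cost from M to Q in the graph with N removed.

Candidate routes:
M - O - P - Q: 14 + 3 + 14 = 31
Best route has total 31.

31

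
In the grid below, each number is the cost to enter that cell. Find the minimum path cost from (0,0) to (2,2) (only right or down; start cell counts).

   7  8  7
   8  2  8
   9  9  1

Cheapest: [0,0] → [0,1] → [1,1] → [1,2] → [2,2]
  7 + 8 + 2 + 8 + 1 = 26
(Top row then right column would cost 31.)

26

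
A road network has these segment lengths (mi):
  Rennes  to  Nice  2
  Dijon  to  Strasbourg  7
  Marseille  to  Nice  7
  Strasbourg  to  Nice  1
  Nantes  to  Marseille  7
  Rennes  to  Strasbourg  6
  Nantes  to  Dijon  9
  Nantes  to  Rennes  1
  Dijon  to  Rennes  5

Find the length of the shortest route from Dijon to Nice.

Comparing a few candidate routes:
Dijon - Rennes - Nice: 5 + 2 = 7
Dijon - Nantes - Rennes - Nice: 9 + 1 + 2 = 12
Dijon - Strasbourg - Nice: 7 + 1 = 8
Dijon - Rennes - Strasbourg - Nice: 5 + 6 + 1 = 12
The minimum is 7 mi.

7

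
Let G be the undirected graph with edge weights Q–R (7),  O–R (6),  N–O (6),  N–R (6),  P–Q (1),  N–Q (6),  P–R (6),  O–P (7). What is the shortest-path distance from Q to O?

8

Checking several routes:
Q - N - R - O: 6 + 6 + 6 = 18
Q - N - O: 6 + 6 = 12
Q - P - O: 1 + 7 = 8
Q - P - R - O: 1 + 6 + 6 = 13
Q - R - O: 7 + 6 = 13
Best route has total 8.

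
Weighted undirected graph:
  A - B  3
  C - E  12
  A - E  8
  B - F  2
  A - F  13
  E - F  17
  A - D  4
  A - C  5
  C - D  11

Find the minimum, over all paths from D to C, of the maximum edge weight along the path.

5

A few of the D→C routes:
D -> A -> E -> C: max(4, 8, 12) = 12
D -> A -> C: max(4, 5) = 5
D -> C: max(11) = 11
Smallest bottleneck: 5.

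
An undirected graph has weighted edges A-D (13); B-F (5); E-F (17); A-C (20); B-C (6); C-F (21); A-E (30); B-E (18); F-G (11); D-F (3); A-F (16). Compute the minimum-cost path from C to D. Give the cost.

14

Some routes from C to D:
C -> B -> F -> D: 6 + 5 + 3 = 14
C -> F -> D: 21 + 3 = 24
C -> A -> D: 20 + 13 = 33
Best route has total 14.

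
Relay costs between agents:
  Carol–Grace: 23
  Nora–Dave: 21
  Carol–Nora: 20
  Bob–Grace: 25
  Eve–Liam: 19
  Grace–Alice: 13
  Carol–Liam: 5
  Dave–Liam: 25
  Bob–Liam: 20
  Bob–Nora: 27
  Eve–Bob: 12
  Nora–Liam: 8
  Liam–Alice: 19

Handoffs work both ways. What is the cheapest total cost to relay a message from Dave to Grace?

53

Checking several routes:
Dave-Nora-Liam-Carol-Grace: 21 + 8 + 5 + 23 = 57
Dave-Liam-Carol-Grace: 25 + 5 + 23 = 53
Dave-Liam-Alice-Grace: 25 + 19 + 13 = 57
Dave-Nora-Liam-Alice-Grace: 21 + 8 + 19 + 13 = 61
Best route has total 53.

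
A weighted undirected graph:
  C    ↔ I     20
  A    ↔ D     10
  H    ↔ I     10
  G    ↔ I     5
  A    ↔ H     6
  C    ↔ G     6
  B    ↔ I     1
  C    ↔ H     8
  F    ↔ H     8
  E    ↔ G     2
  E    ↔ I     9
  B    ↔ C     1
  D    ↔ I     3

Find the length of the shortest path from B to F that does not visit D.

Checking several routes:
B-I-G-C-H-F: 1 + 5 + 6 + 8 + 8 = 28
B-C-G-I-H-F: 1 + 6 + 5 + 10 + 8 = 30
B-I-E-G-C-H-F: 1 + 9 + 2 + 6 + 8 + 8 = 34
B-C-H-F: 1 + 8 + 8 = 17
B-I-H-F: 1 + 10 + 8 = 19
The minimum is 17.

17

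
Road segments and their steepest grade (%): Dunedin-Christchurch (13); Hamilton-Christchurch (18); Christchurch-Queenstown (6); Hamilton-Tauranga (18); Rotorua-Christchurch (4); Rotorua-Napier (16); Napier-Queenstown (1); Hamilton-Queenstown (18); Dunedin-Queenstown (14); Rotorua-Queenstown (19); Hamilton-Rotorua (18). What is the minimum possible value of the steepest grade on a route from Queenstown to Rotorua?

Comparing a few candidate routes:
Queenstown → Christchurch → Hamilton → Rotorua: max(6, 18, 18) = 18
Queenstown → Napier → Rotorua: max(1, 16) = 16
Queenstown → Dunedin → Christchurch → Rotorua: max(14, 13, 4) = 14
Queenstown → Christchurch → Rotorua: max(6, 4) = 6
Queenstown → Dunedin → Christchurch → Hamilton → Rotorua: max(14, 13, 18, 18) = 18
Smallest bottleneck: 6%.

6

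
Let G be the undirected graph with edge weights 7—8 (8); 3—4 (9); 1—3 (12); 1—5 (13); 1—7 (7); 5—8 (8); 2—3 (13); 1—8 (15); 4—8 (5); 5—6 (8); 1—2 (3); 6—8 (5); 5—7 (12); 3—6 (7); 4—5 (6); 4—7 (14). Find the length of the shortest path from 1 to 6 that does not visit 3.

Checking several routes:
1-5-8-6: 13 + 8 + 5 = 26
1-5-6: 13 + 8 = 21
1-8-6: 15 + 5 = 20
1-7-8-6: 7 + 8 + 5 = 20
The minimum is 20.

20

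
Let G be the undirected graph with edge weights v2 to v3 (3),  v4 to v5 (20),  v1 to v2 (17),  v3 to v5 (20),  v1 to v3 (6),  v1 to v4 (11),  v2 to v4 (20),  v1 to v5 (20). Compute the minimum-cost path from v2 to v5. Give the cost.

23

A few of the v2→v5 routes:
v2 - v3 - v5: 3 + 20 = 23
v2 - v3 - v1 - v4 - v5: 3 + 6 + 11 + 20 = 40
v2 - v3 - v1 - v5: 3 + 6 + 20 = 29
v2 - v1 - v5: 17 + 20 = 37
The minimum is 23.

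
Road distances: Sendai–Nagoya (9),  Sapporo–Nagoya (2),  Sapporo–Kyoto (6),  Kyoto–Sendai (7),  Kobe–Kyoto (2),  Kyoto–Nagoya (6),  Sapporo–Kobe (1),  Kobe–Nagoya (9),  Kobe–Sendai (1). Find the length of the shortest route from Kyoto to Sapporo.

Checking several routes:
Kyoto→Sapporo: 6
Kyoto→Nagoya→Sapporo: 6 + 2 = 8
Kyoto→Sendai→Kobe→Sapporo: 7 + 1 + 1 = 9
Kyoto→Kobe→Sapporo: 2 + 1 = 3
The minimum is 3.

3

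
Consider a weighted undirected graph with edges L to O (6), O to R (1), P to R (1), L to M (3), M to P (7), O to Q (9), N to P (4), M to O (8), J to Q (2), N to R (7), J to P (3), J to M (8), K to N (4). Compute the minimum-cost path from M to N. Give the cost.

A few of the M→N routes:
M→O→R→N: 8 + 1 + 7 = 16
M→O→R→P→N: 8 + 1 + 1 + 4 = 14
M→L→O→R→P→N: 3 + 6 + 1 + 1 + 4 = 15
M→J→P→N: 8 + 3 + 4 = 15
M→P→N: 7 + 4 = 11
M→P→R→N: 7 + 1 + 7 = 15
The minimum is 11.

11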